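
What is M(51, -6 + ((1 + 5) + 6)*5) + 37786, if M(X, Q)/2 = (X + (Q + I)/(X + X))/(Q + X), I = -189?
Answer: 22483233/595 ≈ 37787.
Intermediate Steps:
M(X, Q) = 2*(X + (-189 + Q)/(2*X))/(Q + X) (M(X, Q) = 2*((X + (Q - 189)/(X + X))/(Q + X)) = 2*((X + (-189 + Q)/((2*X)))/(Q + X)) = 2*((X + (-189 + Q)*(1/(2*X)))/(Q + X)) = 2*((X + (-189 + Q)/(2*X))/(Q + X)) = 2*(X + (-189 + Q)/(2*X))/(Q + X))
M(51, -6 + ((1 + 5) + 6)*5) + 37786 = (-189 + (-6 + ((1 + 5) + 6)*5) + 2*51²)/(51*((-6 + ((1 + 5) + 6)*5) + 51)) + 37786 = (-189 + (-6 + (6 + 6)*5) + 2*2601)/(51*((-6 + (6 + 6)*5) + 51)) + 37786 = (-189 + (-6 + 12*5) + 5202)/(51*((-6 + 12*5) + 51)) + 37786 = (-189 + (-6 + 60) + 5202)/(51*((-6 + 60) + 51)) + 37786 = (-189 + 54 + 5202)/(51*(54 + 51)) + 37786 = (1/51)*5067/105 + 37786 = (1/51)*(1/105)*5067 + 37786 = 563/595 + 37786 = 22483233/595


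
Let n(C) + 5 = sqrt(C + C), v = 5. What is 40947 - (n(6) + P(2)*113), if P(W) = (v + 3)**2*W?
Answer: 26488 - 2*sqrt(3) ≈ 26485.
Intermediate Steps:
n(C) = -5 + sqrt(2)*sqrt(C) (n(C) = -5 + sqrt(C + C) = -5 + sqrt(2*C) = -5 + sqrt(2)*sqrt(C))
P(W) = 64*W (P(W) = (5 + 3)**2*W = 8**2*W = 64*W)
40947 - (n(6) + P(2)*113) = 40947 - ((-5 + sqrt(2)*sqrt(6)) + (64*2)*113) = 40947 - ((-5 + 2*sqrt(3)) + 128*113) = 40947 - ((-5 + 2*sqrt(3)) + 14464) = 40947 - (14459 + 2*sqrt(3)) = 40947 + (-14459 - 2*sqrt(3)) = 26488 - 2*sqrt(3)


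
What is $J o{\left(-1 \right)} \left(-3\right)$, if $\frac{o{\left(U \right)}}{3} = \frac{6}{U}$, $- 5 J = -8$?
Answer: $\frac{432}{5} \approx 86.4$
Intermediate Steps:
$J = \frac{8}{5}$ ($J = \left(- \frac{1}{5}\right) \left(-8\right) = \frac{8}{5} \approx 1.6$)
$o{\left(U \right)} = \frac{18}{U}$ ($o{\left(U \right)} = 3 \frac{6}{U} = \frac{18}{U}$)
$J o{\left(-1 \right)} \left(-3\right) = \frac{8 \frac{18}{-1}}{5} \left(-3\right) = \frac{8 \cdot 18 \left(-1\right)}{5} \left(-3\right) = \frac{8}{5} \left(-18\right) \left(-3\right) = \left(- \frac{144}{5}\right) \left(-3\right) = \frac{432}{5}$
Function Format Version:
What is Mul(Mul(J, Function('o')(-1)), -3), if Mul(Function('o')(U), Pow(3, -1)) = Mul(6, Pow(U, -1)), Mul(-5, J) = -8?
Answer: Rational(432, 5) ≈ 86.400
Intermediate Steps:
J = Rational(8, 5) (J = Mul(Rational(-1, 5), -8) = Rational(8, 5) ≈ 1.6000)
Function('o')(U) = Mul(18, Pow(U, -1)) (Function('o')(U) = Mul(3, Mul(6, Pow(U, -1))) = Mul(18, Pow(U, -1)))
Mul(Mul(J, Function('o')(-1)), -3) = Mul(Mul(Rational(8, 5), Mul(18, Pow(-1, -1))), -3) = Mul(Mul(Rational(8, 5), Mul(18, -1)), -3) = Mul(Mul(Rational(8, 5), -18), -3) = Mul(Rational(-144, 5), -3) = Rational(432, 5)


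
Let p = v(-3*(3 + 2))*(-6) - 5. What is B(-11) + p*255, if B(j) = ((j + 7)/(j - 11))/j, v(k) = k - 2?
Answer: 2992933/121 ≈ 24735.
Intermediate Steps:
v(k) = -2 + k
p = 97 (p = (-2 - 3*(3 + 2))*(-6) - 5 = (-2 - 3*5)*(-6) - 5 = (-2 - 15)*(-6) - 5 = -17*(-6) - 5 = 102 - 5 = 97)
B(j) = (7 + j)/(j*(-11 + j)) (B(j) = ((7 + j)/(-11 + j))/j = (7 + j)/(j*(-11 + j)))
B(-11) + p*255 = (7 - 11)/((-11)*(-11 - 11)) + 97*255 = -1/11*(-4)/(-22) + 24735 = -1/11*(-1/22)*(-4) + 24735 = -2/121 + 24735 = 2992933/121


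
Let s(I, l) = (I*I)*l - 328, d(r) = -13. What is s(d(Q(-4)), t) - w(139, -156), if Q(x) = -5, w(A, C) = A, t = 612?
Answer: 102961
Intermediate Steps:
s(I, l) = -328 + l*I² (s(I, l) = I²*l - 328 = l*I² - 328 = -328 + l*I²)
s(d(Q(-4)), t) - w(139, -156) = (-328 + 612*(-13)²) - 1*139 = (-328 + 612*169) - 139 = (-328 + 103428) - 139 = 103100 - 139 = 102961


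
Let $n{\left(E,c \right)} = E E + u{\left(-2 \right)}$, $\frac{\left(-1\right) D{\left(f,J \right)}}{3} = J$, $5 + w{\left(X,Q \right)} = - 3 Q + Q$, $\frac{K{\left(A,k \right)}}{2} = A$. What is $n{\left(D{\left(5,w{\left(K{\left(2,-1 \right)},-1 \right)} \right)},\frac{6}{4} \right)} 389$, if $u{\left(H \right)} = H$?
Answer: $30731$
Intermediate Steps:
$K{\left(A,k \right)} = 2 A$
$w{\left(X,Q \right)} = -5 - 2 Q$ ($w{\left(X,Q \right)} = -5 + \left(- 3 Q + Q\right) = -5 - 2 Q$)
$D{\left(f,J \right)} = - 3 J$
$n{\left(E,c \right)} = -2 + E^{2}$ ($n{\left(E,c \right)} = E E - 2 = E^{2} - 2 = -2 + E^{2}$)
$n{\left(D{\left(5,w{\left(K{\left(2,-1 \right)},-1 \right)} \right)},\frac{6}{4} \right)} 389 = \left(-2 + \left(- 3 \left(-5 - -2\right)\right)^{2}\right) 389 = \left(-2 + \left(- 3 \left(-5 + 2\right)\right)^{2}\right) 389 = \left(-2 + \left(\left(-3\right) \left(-3\right)\right)^{2}\right) 389 = \left(-2 + 9^{2}\right) 389 = \left(-2 + 81\right) 389 = 79 \cdot 389 = 30731$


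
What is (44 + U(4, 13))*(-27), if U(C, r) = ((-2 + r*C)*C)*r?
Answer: -71388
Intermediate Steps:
U(C, r) = C*r*(-2 + C*r) (U(C, r) = ((-2 + C*r)*C)*r = (C*(-2 + C*r))*r = C*r*(-2 + C*r))
(44 + U(4, 13))*(-27) = (44 + 4*13*(-2 + 4*13))*(-27) = (44 + 4*13*(-2 + 52))*(-27) = (44 + 4*13*50)*(-27) = (44 + 2600)*(-27) = 2644*(-27) = -71388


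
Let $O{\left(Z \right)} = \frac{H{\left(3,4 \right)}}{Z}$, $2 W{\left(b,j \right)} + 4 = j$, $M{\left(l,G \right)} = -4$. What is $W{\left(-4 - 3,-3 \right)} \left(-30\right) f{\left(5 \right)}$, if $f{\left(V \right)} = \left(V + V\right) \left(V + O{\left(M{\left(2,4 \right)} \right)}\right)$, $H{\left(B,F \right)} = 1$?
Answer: $\frac{9975}{2} \approx 4987.5$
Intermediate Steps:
$W{\left(b,j \right)} = -2 + \frac{j}{2}$
$O{\left(Z \right)} = \frac{1}{Z}$ ($O{\left(Z \right)} = 1 \frac{1}{Z} = \frac{1}{Z}$)
$f{\left(V \right)} = 2 V \left(- \frac{1}{4} + V\right)$ ($f{\left(V \right)} = \left(V + V\right) \left(V + \frac{1}{-4}\right) = 2 V \left(V - \frac{1}{4}\right) = 2 V \left(- \frac{1}{4} + V\right)$)
$W{\left(-4 - 3,-3 \right)} \left(-30\right) f{\left(5 \right)} = \left(-2 + \frac{1}{2} \left(-3\right)\right) \left(-30\right) \frac{1}{2} \cdot 5 \left(-1 + 4 \cdot 5\right) = \left(-2 - \frac{3}{2}\right) \left(-30\right) \frac{1}{2} \cdot 5 \left(-1 + 20\right) = \left(- \frac{7}{2}\right) \left(-30\right) \frac{1}{2} \cdot 5 \cdot 19 = 105 \cdot \frac{95}{2} = \frac{9975}{2}$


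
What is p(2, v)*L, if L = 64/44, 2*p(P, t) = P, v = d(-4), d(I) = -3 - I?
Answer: 16/11 ≈ 1.4545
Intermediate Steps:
v = 1 (v = -3 - 1*(-4) = -3 + 4 = 1)
p(P, t) = P/2
L = 16/11 (L = 64*(1/44) = 16/11 ≈ 1.4545)
p(2, v)*L = ((½)*2)*(16/11) = 1*(16/11) = 16/11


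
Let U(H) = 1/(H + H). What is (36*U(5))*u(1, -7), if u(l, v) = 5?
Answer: 18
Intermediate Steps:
U(H) = 1/(2*H)
(36*U(5))*u(1, -7) = (36*((½)/5))*5 = (36*((½)*(⅕)))*5 = (36*(⅒))*5 = (18/5)*5 = 18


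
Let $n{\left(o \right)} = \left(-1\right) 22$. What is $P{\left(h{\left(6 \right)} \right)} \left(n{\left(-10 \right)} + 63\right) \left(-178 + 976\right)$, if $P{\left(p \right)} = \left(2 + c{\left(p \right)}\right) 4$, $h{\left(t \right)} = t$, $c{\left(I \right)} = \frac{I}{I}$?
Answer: $392616$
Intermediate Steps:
$n{\left(o \right)} = -22$
$c{\left(I \right)} = 1$
$P{\left(p \right)} = 12$ ($P{\left(p \right)} = \left(2 + 1\right) 4 = 3 \cdot 4 = 12$)
$P{\left(h{\left(6 \right)} \right)} \left(n{\left(-10 \right)} + 63\right) \left(-178 + 976\right) = 12 \left(-22 + 63\right) \left(-178 + 976\right) = 12 \cdot 41 \cdot 798 = 12 \cdot 32718 = 392616$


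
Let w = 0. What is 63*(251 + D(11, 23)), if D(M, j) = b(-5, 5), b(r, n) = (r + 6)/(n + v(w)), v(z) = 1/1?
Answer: 31647/2 ≈ 15824.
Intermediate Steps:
v(z) = 1
b(r, n) = (6 + r)/(1 + n) (b(r, n) = (r + 6)/(n + 1) = (6 + r)/(1 + n))
D(M, j) = ⅙ (D(M, j) = (6 - 5)/(1 + 5) = 1/6 = (⅙)*1 = ⅙)
63*(251 + D(11, 23)) = 63*(251 + ⅙) = 63*(1507/6) = 31647/2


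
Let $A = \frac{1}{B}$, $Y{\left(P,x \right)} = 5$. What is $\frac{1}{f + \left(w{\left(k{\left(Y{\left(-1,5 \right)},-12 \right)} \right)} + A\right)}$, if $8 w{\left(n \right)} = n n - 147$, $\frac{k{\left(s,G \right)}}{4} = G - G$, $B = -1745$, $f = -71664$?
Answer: $- \frac{13960}{1000685963} \approx -1.395 \cdot 10^{-5}$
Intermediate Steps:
$A = - \frac{1}{1745}$ ($A = \frac{1}{-1745} = - \frac{1}{1745} \approx -0.00057307$)
$k{\left(s,G \right)} = 0$ ($k{\left(s,G \right)} = 4 \left(G - G\right) = 4 \cdot 0 = 0$)
$w{\left(n \right)} = - \frac{147}{8} + \frac{n^{2}}{8}$ ($w{\left(n \right)} = \frac{n n - 147}{8} = \frac{n^{2} - 147}{8} = \frac{-147 + n^{2}}{8} = - \frac{147}{8} + \frac{n^{2}}{8}$)
$\frac{1}{f + \left(w{\left(k{\left(Y{\left(-1,5 \right)},-12 \right)} \right)} + A\right)} = \frac{1}{-71664 - \left(\frac{256523}{13960} + 0\right)} = \frac{1}{-71664 + \left(\left(- \frac{147}{8} + \frac{1}{8} \cdot 0\right) - \frac{1}{1745}\right)} = \frac{1}{-71664 + \left(\left(- \frac{147}{8} + 0\right) - \frac{1}{1745}\right)} = \frac{1}{-71664 - \frac{256523}{13960}} = \frac{1}{- \frac{1000685963}{13960}} = - \frac{13960}{1000685963}$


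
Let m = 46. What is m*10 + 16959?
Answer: 17419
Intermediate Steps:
m*10 + 16959 = 46*10 + 16959 = 460 + 16959 = 17419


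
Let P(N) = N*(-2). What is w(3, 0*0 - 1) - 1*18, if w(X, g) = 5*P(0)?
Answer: -18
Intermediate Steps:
P(N) = -2*N
w(X, g) = 0 (w(X, g) = 5*(-2*0) = 5*0 = 0)
w(3, 0*0 - 1) - 1*18 = 0 - 1*18 = 0 - 18 = -18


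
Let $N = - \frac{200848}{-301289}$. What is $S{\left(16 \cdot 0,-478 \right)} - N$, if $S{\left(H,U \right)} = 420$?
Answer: $\frac{126340532}{301289} \approx 419.33$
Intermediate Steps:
$N = \frac{200848}{301289}$ ($N = \left(-200848\right) \left(- \frac{1}{301289}\right) = \frac{200848}{301289} \approx 0.66663$)
$S{\left(16 \cdot 0,-478 \right)} - N = 420 - \frac{200848}{301289} = \frac{126340532}{301289}$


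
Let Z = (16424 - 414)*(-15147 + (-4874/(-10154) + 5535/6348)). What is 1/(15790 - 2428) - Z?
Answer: 4350944065024863884/17943382173 ≈ 2.4248e+8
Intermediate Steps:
Z = -1302482881312235/5371466 (Z = 16010*(-15147 + (-4874*(-1/10154) + 5535*(1/6348))) = 16010*(-15147 + (2437/5077 + 1845/2116)) = 16010*(-15147 + 14523757/10742932) = 16010*(-162708667247/10742932) = -1302482881312235/5371466 ≈ -2.4248e+8)
1/(15790 - 2428) - Z = 1/(15790 - 2428) - 1*(-1302482881312235/5371466) = 1/13362 + 1302482881312235/5371466 = 4350944065024863884/17943382173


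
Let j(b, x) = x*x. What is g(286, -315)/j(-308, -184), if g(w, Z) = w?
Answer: 143/16928 ≈ 0.0084475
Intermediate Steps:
j(b, x) = x²
g(286, -315)/j(-308, -184) = 286/((-184)²) = 286/33856 = 286*(1/33856) = 143/16928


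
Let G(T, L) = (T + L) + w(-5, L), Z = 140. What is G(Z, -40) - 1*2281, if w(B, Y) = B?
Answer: -2186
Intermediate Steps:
G(T, L) = -5 + L + T (G(T, L) = (T + L) - 5 = (L + T) - 5 = -5 + L + T)
G(Z, -40) - 1*2281 = (-5 - 40 + 140) - 1*2281 = 95 - 2281 = -2186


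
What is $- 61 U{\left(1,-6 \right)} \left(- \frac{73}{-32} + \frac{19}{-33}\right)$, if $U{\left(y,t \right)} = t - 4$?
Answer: $\frac{549305}{528} \approx 1040.3$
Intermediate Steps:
$U{\left(y,t \right)} = -4 + t$
$- 61 U{\left(1,-6 \right)} \left(- \frac{73}{-32} + \frac{19}{-33}\right) = - 61 \left(-4 - 6\right) \left(- \frac{73}{-32} + \frac{19}{-33}\right) = \left(-61\right) \left(-10\right) \left(\left(-73\right) \left(- \frac{1}{32}\right) + 19 \left(- \frac{1}{33}\right)\right) = 610 \left(\frac{73}{32} - \frac{19}{33}\right) = 610 \cdot \frac{1801}{1056} = \frac{549305}{528}$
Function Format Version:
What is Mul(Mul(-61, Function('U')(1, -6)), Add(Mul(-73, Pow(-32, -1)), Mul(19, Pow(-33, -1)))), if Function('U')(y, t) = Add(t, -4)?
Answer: Rational(549305, 528) ≈ 1040.3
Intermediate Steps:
Function('U')(y, t) = Add(-4, t)
Mul(Mul(-61, Function('U')(1, -6)), Add(Mul(-73, Pow(-32, -1)), Mul(19, Pow(-33, -1)))) = Mul(Mul(-61, Add(-4, -6)), Add(Mul(-73, Pow(-32, -1)), Mul(19, Pow(-33, -1)))) = Mul(Mul(-61, -10), Add(Mul(-73, Rational(-1, 32)), Mul(19, Rational(-1, 33)))) = Mul(610, Add(Rational(73, 32), Rational(-19, 33))) = Mul(610, Rational(1801, 1056)) = Rational(549305, 528)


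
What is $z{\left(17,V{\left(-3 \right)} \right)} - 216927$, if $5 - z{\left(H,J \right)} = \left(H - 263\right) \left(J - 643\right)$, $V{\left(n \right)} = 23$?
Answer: $-369442$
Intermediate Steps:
$z{\left(H,J \right)} = 5 - \left(-643 + J\right) \left(-263 + H\right)$ ($z{\left(H,J \right)} = 5 - \left(H - 263\right) \left(J - 643\right) = 5 - \left(-263 + H\right) \left(-643 + J\right) = 5 - \left(-643 + J\right) \left(-263 + H\right)$)
$z{\left(17,V{\left(-3 \right)} \right)} - 216927 = \left(-169104 + 263 \cdot 23 + 643 \cdot 17 - 17 \cdot 23\right) - 216927 = \left(-169104 + 6049 + 10931 - 391\right) - 216927 = -152515 - 216927 = -369442$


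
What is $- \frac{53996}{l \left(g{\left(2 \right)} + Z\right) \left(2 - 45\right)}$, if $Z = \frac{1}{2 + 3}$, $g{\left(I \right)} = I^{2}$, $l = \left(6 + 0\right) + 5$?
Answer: $\frac{269980}{9933} \approx 27.18$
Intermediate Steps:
$l = 11$ ($l = 6 + 5 = 11$)
$Z = \frac{1}{5} \approx 0.2$
$- \frac{53996}{l \left(g{\left(2 \right)} + Z\right) \left(2 - 45\right)} = - \frac{53996}{11 \left(2^{2} + \frac{1}{5}\right) \left(2 - 45\right)} = - \frac{53996}{11 \left(4 + \frac{1}{5}\right) \left(2 - 45\right)} = - \frac{53996}{11 \cdot \frac{21}{5} \left(-43\right)} = - \frac{53996}{\frac{231}{5} \left(-43\right)} = - \frac{53996}{- \frac{9933}{5}} = \left(-53996\right) \left(- \frac{5}{9933}\right) = \frac{269980}{9933}$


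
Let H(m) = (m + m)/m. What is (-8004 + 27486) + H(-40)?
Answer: 19484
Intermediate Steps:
H(m) = 2 (H(m) = (2*m)/m = 2)
(-8004 + 27486) + H(-40) = (-8004 + 27486) + 2 = 19482 + 2 = 19484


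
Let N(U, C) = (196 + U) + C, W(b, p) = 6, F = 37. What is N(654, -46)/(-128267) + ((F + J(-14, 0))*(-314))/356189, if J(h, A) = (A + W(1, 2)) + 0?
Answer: -2018236990/45687294463 ≈ -0.044175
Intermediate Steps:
J(h, A) = 6 + A (J(h, A) = (A + 6) + 0 = (6 + A) + 0 = 6 + A)
N(U, C) = 196 + C + U
N(654, -46)/(-128267) + ((F + J(-14, 0))*(-314))/356189 = (196 - 46 + 654)/(-128267) + ((37 + (6 + 0))*(-314))/356189 = 804*(-1/128267) + ((37 + 6)*(-314))*(1/356189) = -804/128267 + (43*(-314))*(1/356189) = -804/128267 - 13502*1/356189 = -804/128267 - 13502/356189 = -2018236990/45687294463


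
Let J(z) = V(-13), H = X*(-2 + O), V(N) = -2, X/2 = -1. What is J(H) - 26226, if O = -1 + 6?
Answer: -26228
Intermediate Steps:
O = 5
X = -2 (X = 2*(-1) = -2)
H = -6 (H = -2*(-2 + 5) = -2*3 = -6)
J(z) = -2
J(H) - 26226 = -2 - 26226 = -26228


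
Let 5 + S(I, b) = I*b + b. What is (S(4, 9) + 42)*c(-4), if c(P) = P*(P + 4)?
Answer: 0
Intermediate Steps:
S(I, b) = -5 + b + I*b (S(I, b) = -5 + (I*b + b) = -5 + (b + I*b) = -5 + b + I*b)
c(P) = P*(4 + P)
(S(4, 9) + 42)*c(-4) = ((-5 + 9 + 4*9) + 42)*(-4*(4 - 4)) = ((-5 + 9 + 36) + 42)*(-4*0) = (40 + 42)*0 = 82*0 = 0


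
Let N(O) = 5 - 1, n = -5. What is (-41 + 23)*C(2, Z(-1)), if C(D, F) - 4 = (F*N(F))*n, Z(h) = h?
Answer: -432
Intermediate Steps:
N(O) = 4
C(D, F) = 4 - 20*F (C(D, F) = 4 + (F*4)*(-5) = 4 + (4*F)*(-5) = 4 - 20*F)
(-41 + 23)*C(2, Z(-1)) = (-41 + 23)*(4 - 20*(-1)) = -18*(4 + 20) = -18*24 = -432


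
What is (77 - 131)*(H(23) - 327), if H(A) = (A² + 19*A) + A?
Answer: -35748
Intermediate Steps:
H(A) = A² + 20*A
(77 - 131)*(H(23) - 327) = (77 - 131)*(23*(20 + 23) - 327) = -54*(23*43 - 327) = -54*(989 - 327) = -54*662 = -35748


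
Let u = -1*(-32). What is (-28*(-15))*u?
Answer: 13440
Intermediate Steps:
u = 32
(-28*(-15))*u = -28*(-15)*32 = 420*32 = 13440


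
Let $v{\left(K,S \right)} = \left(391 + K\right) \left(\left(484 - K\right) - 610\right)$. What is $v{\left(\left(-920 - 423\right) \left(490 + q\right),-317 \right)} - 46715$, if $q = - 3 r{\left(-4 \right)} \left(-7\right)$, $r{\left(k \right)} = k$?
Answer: $-297024484159$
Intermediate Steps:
$q = -84$ ($q = \left(-3\right) \left(-4\right) \left(-7\right) = 12 \left(-7\right) = -84$)
$v{\left(K,S \right)} = \left(-126 - K\right) \left(391 + K\right)$ ($v{\left(K,S \right)} = \left(391 + K\right) \left(-126 - K\right) = \left(-126 - K\right) \left(391 + K\right)$)
$v{\left(\left(-920 - 423\right) \left(490 + q\right),-317 \right)} - 46715 = \left(-49266 - \left(\left(-920 - 423\right) \left(490 - 84\right)\right)^{2} - 517 \left(-920 - 423\right) \left(490 - 84\right)\right) - 46715 = \left(-49266 - \left(\left(-1343\right) 406\right)^{2} - 517 \left(\left(-1343\right) 406\right)\right) - 46715 = \left(-49266 - \left(-545258\right)^{2} - -281898386\right) - 46715 = \left(-49266 - 297306286564 + 281898386\right) - 46715 = -297024437444 - 46715 = -297024484159$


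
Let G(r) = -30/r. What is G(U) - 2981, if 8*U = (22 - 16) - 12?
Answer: -2941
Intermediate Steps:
U = -¾ (U = ((22 - 16) - 12)/8 = (6 - 12)/8 = (⅛)*(-6) = -¾ ≈ -0.75000)
G(U) - 2981 = -30/(-¾) - 2981 = -30*(-4/3) - 2981 = 40 - 2981 = -2941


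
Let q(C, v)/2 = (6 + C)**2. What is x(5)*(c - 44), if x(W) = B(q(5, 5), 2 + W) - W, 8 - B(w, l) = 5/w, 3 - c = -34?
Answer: -5047/242 ≈ -20.855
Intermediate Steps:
c = 37 (c = 3 - 1*(-34) = 3 + 34 = 37)
q(C, v) = 2*(6 + C)**2
B(w, l) = 8 - 5/w
x(W) = 1931/242 - W (x(W) = (8 - 5*1/(2*(6 + 5)**2)) - W = (8 - 5/(2*11**2)) - W = (8 - 5/(2*121)) - W = (8 - 5/242) - W = 1931/242 - W)
x(5)*(c - 44) = (1931/242 - 1*5)*(37 - 44) = (1931/242 - 5)*(-7) = (721/242)*(-7) = -5047/242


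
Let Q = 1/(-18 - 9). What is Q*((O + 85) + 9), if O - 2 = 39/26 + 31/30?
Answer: -1478/405 ≈ -3.6494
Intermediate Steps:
O = 68/15 (O = 2 + (39/26 + 31/30) = 2 + (39*(1/26) + 31*(1/30)) = 2 + (3/2 + 31/30) = 2 + 38/15 = 68/15 ≈ 4.5333)
Q = -1/27 (Q = 1/(-27) = -1/27 ≈ -0.037037)
Q*((O + 85) + 9) = -((68/15 + 85) + 9)/27 = -(1343/15 + 9)/27 = -1/27*1478/15 = -1478/405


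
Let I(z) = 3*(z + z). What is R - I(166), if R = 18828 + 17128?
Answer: 34960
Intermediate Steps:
I(z) = 6*z (I(z) = 3*(2*z) = 6*z)
R = 35956
R - I(166) = 35956 - 6*166 = 35956 - 1*996 = 35956 - 996 = 34960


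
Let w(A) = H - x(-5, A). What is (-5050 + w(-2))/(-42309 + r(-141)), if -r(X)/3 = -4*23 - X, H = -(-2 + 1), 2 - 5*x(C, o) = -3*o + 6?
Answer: 5047/42456 ≈ 0.11888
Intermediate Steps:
x(C, o) = -⅘ + 3*o/5 (x(C, o) = ⅖ - (-3*o + 6)/5 = ⅖ - (6 - 3*o)/5 = ⅖ + (-6/5 + 3*o/5) = -⅘ + 3*o/5)
H = 1 (H = -1*(-1) = 1)
r(X) = 276 + 3*X (r(X) = -3*(-4*23 - X) = -3*(-92 - X) = 276 + 3*X)
w(A) = 9/5 - 3*A/5 (w(A) = 1 - (-⅘ + 3*A/5) = 1 + (⅘ - 3*A/5) = 9/5 - 3*A/5)
(-5050 + w(-2))/(-42309 + r(-141)) = (-5050 + (9/5 - ⅗*(-2)))/(-42309 + (276 + 3*(-141))) = (-5050 + (9/5 + 6/5))/(-42309 + (276 - 423)) = (-5050 + 3)/(-42309 - 147) = -5047/(-42456) = -5047*(-1/42456) = 5047/42456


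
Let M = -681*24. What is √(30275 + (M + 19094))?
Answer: 5*√1321 ≈ 181.73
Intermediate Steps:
M = -16344
√(30275 + (M + 19094)) = √(30275 + (-16344 + 19094)) = √(30275 + 2750) = √33025 = 5*√1321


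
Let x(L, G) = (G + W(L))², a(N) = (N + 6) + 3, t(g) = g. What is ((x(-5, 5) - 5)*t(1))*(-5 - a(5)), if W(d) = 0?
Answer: -380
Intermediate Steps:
a(N) = 9 + N (a(N) = (6 + N) + 3 = 9 + N)
x(L, G) = G² (x(L, G) = (G + 0)² = G²)
((x(-5, 5) - 5)*t(1))*(-5 - a(5)) = ((5² - 5)*1)*(-5 - (9 + 5)) = ((25 - 5)*1)*(-5 - 1*14) = (20*1)*(-5 - 14) = 20*(-19) = -380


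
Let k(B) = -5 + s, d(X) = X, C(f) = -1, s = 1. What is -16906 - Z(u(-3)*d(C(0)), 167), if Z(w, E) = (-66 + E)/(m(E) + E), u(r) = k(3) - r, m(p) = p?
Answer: -5646705/334 ≈ -16906.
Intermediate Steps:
k(B) = -4 (k(B) = -5 + 1 = -4)
u(r) = -4 - r
Z(w, E) = (-66 + E)/(2*E) (Z(w, E) = (-66 + E)/(E + E) = (-66 + E)/((2*E)) = (-66 + E)*(1/(2*E)) = (-66 + E)/(2*E))
-16906 - Z(u(-3)*d(C(0)), 167) = -16906 - (-66 + 167)/(2*167) = -16906 - 101/(2*167) = -16906 - 1*101/334 = -16906 - 101/334 = -5646705/334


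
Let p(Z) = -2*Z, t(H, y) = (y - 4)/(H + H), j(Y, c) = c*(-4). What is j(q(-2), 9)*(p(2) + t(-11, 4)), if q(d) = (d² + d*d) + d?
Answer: 144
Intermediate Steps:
q(d) = d + 2*d² (q(d) = (d² + d²) + d = 2*d² + d = d + 2*d²)
j(Y, c) = -4*c
t(H, y) = (-4 + y)/(2*H) (t(H, y) = (-4 + y)/((2*H)) = (-4 + y)*(1/(2*H)) = (-4 + y)/(2*H))
j(q(-2), 9)*(p(2) + t(-11, 4)) = (-4*9)*(-2*2 + (½)*(-4 + 4)/(-11)) = -36*(-4 + (½)*(-1/11)*0) = -36*(-4 + 0) = -36*(-4) = 144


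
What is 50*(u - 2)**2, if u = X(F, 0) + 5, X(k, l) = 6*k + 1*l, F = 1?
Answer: 4050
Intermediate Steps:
X(k, l) = l + 6*k (X(k, l) = 6*k + l = l + 6*k)
u = 11 (u = (0 + 6*1) + 5 = (0 + 6) + 5 = 6 + 5 = 11)
50*(u - 2)**2 = 50*(11 - 2)**2 = 50*9**2 = 50*81 = 4050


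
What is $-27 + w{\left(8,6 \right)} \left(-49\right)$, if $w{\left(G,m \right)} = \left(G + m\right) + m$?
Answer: $-1007$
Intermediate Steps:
$w{\left(G,m \right)} = G + 2 m$
$-27 + w{\left(8,6 \right)} \left(-49\right) = -27 + \left(8 + 2 \cdot 6\right) \left(-49\right) = -27 + \left(8 + 12\right) \left(-49\right) = -27 + 20 \left(-49\right) = -27 - 980 = -1007$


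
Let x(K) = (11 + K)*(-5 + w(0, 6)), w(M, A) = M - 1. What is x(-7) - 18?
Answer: -42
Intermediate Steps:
w(M, A) = -1 + M
x(K) = -66 - 6*K (x(K) = (11 + K)*(-5 + (-1 + 0)) = (11 + K)*(-5 - 1) = (11 + K)*(-6) = -66 - 6*K)
x(-7) - 18 = (-66 - 6*(-7)) - 18 = (-66 + 42) - 18 = -24 - 18 = -42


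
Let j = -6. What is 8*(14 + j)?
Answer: 64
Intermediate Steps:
8*(14 + j) = 8*(14 - 6) = 8*8 = 64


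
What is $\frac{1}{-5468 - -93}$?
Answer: $- \frac{1}{5375} \approx -0.00018605$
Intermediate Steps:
$\frac{1}{-5468 - -93} = \frac{1}{-5468 + \left(-39 + 132\right)} = \frac{1}{-5468 + 93} = \frac{1}{-5375} = - \frac{1}{5375}$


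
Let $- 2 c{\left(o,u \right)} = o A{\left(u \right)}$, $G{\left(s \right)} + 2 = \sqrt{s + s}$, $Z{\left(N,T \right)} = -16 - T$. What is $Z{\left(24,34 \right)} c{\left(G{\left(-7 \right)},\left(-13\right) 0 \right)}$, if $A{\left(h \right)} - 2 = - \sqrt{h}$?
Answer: $-100 + 50 i \sqrt{14} \approx -100.0 + 187.08 i$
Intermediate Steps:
$A{\left(h \right)} = 2 - \sqrt{h}$
$G{\left(s \right)} = -2 + \sqrt{2} \sqrt{s}$ ($G{\left(s \right)} = -2 + \sqrt{s + s} = -2 + \sqrt{2 s} = -2 + \sqrt{2} \sqrt{s}$)
$c{\left(o,u \right)} = - \frac{o \left(2 - \sqrt{u}\right)}{2}$
$Z{\left(24,34 \right)} c{\left(G{\left(-7 \right)},\left(-13\right) 0 \right)} = \left(-16 - 34\right) \frac{\left(-2 + \sqrt{2} \sqrt{-7}\right) \left(-2 + \sqrt{\left(-13\right) 0}\right)}{2} = \left(-16 - 34\right) \frac{\left(-2 + \sqrt{2} i \sqrt{7}\right) \left(-2 + \sqrt{0}\right)}{2} = - 50 \frac{\left(-2 + i \sqrt{14}\right) \left(-2 + 0\right)}{2} = - 50 \cdot \frac{1}{2} \left(-2 + i \sqrt{14}\right) \left(-2\right) = - 50 \left(2 - i \sqrt{14}\right) = -100 + 50 i \sqrt{14}$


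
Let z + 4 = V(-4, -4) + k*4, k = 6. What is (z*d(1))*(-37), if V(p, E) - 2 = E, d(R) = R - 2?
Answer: 666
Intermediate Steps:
d(R) = -2 + R
V(p, E) = 2 + E
z = 18 (z = -4 + ((2 - 4) + 6*4) = -4 + (-2 + 24) = -4 + 22 = 18)
(z*d(1))*(-37) = (18*(-2 + 1))*(-37) = (18*(-1))*(-37) = -18*(-37) = 666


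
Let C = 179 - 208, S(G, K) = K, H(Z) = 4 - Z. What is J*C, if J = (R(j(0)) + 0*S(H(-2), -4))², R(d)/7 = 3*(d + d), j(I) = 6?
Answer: -1841616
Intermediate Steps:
R(d) = 42*d (R(d) = 7*(3*(d + d)) = 7*(3*(2*d)) = 7*(6*d) = 42*d)
C = -29
J = 63504 (J = (42*6 + 0*(-4))² = (252 + 0)² = 252² = 63504)
J*C = 63504*(-29) = -1841616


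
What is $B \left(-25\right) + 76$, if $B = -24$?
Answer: $676$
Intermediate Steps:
$B \left(-25\right) + 76 = \left(-24\right) \left(-25\right) + 76 = 600 + 76 = 676$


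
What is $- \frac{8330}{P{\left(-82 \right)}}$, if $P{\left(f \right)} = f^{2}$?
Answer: $- \frac{4165}{3362} \approx -1.2388$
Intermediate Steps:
$- \frac{8330}{P{\left(-82 \right)}} = - \frac{8330}{\left(-82\right)^{2}} = - \frac{8330}{6724} = \left(-8330\right) \frac{1}{6724} = - \frac{4165}{3362}$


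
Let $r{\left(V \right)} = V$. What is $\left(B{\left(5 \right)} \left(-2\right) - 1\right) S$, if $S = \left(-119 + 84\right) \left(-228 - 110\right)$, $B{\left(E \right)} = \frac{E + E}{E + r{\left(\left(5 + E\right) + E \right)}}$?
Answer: $-23660$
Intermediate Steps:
$B{\left(E \right)} = \frac{2 E}{5 + 3 E}$ ($B{\left(E \right)} = \frac{E + E}{E + \left(\left(5 + E\right) + E\right)} = \frac{2 E}{E + \left(5 + 2 E\right)} = \frac{2 E}{5 + 3 E}$)
$S = 11830$ ($S = \left(-35\right) \left(-338\right) = 11830$)
$\left(B{\left(5 \right)} \left(-2\right) - 1\right) S = \left(2 \cdot 5 \frac{1}{5 + 3 \cdot 5} \left(-2\right) - 1\right) 11830 = \left(2 \cdot 5 \frac{1}{5 + 15} \left(-2\right) - 1\right) 11830 = \left(2 \cdot 5 \cdot \frac{1}{20} \left(-2\right) - 1\right) 11830 = \left(\frac{1}{2} \left(-2\right) - 1\right) 11830 = \left(-1 - 1\right) 11830 = \left(-2\right) 11830 = -23660$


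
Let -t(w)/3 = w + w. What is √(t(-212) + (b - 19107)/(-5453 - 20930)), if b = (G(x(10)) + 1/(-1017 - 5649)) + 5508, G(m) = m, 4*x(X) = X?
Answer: 17*√34047416979530493/87934539 ≈ 35.672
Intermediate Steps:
x(X) = X/4
t(w) = -6*w (t(w) = -3*(w + w) = -6*w)
b = 18366496/3333 (b = ((¼)*10 + 1/(-1017 - 5649)) + 5508 = (5/2 + 1/(-6666)) + 5508 = (5/2 - 1/6666) + 5508 = 8332/3333 + 5508 = 18366496/3333 ≈ 5510.5)
√(t(-212) + (b - 19107)/(-5453 - 20930)) = √(-6*(-212) + (18366496/3333 - 19107)/(-5453 - 20930)) = √(1272 - 45317135/3333/(-26383)) = √(1272 - 45317135/3333*(-1/26383)) = √(1272 + 45317135/87934539) = √(111898050743/87934539) = 17*√34047416979530493/87934539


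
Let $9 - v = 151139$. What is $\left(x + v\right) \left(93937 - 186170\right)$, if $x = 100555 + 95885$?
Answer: $-4179077230$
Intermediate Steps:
$v = -151130$ ($v = 9 - 151139 = -151130$)
$x = 196440$
$\left(x + v\right) \left(93937 - 186170\right) = \left(196440 - 151130\right) \left(93937 - 186170\right) = 45310 \left(-92233\right) = -4179077230$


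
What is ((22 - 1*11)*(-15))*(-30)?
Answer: 4950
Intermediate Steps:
((22 - 1*11)*(-15))*(-30) = ((22 - 11)*(-15))*(-30) = (11*(-15))*(-30) = -165*(-30) = 4950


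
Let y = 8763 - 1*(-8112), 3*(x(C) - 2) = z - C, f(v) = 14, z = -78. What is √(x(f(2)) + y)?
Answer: √151617/3 ≈ 129.79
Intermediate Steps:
x(C) = -24 - C/3 (x(C) = 2 + (-78 - C)/3 = 2 + (-26 - C/3) = -24 - C/3)
y = 16875 (y = 8763 + 8112 = 16875)
√(x(f(2)) + y) = √((-24 - ⅓*14) + 16875) = √((-24 - 14/3) + 16875) = √(-86/3 + 16875) = √(50539/3) = √151617/3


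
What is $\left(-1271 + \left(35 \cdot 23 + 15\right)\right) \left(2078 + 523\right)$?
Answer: $-1173051$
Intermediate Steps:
$\left(-1271 + \left(35 \cdot 23 + 15\right)\right) \left(2078 + 523\right) = \left(-1271 + \left(805 + 15\right)\right) 2601 = \left(-1271 + 820\right) 2601 = \left(-451\right) 2601 = -1173051$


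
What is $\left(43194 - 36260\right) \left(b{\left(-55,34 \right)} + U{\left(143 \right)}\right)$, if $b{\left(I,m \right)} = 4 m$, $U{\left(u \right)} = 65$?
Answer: $1393734$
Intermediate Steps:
$\left(43194 - 36260\right) \left(b{\left(-55,34 \right)} + U{\left(143 \right)}\right) = \left(43194 - 36260\right) \left(4 \cdot 34 + 65\right) = 6934 \left(136 + 65\right) = 6934 \cdot 201 = 1393734$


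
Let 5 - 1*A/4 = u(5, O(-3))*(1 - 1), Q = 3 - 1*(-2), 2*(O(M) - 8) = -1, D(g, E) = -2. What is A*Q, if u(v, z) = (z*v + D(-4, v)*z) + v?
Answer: 100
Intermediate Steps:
O(M) = 15/2 (O(M) = 8 + (1/2)*(-1) = 8 - 1/2 = 15/2)
Q = 5 (Q = 3 + 2 = 5)
u(v, z) = v - 2*z + v*z (u(v, z) = (z*v - 2*z) + v = (v*z - 2*z) + v = (-2*z + v*z) + v = v - 2*z + v*z)
A = 20 (A = 20 - 4*(5 - 2*15/2 + 5*(15/2))*(1 - 1) = 20 - 4*(5 - 15 + 75/2)*0 = 20 - 110*0 = 20 - 4*0 = 20 + 0 = 20)
A*Q = 20*5 = 100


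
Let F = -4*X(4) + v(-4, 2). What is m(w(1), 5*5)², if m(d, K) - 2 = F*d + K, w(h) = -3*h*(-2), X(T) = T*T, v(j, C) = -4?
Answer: 145161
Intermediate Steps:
X(T) = T²
w(h) = 6*h
F = -68 (F = -4*4² - 4 = -4*16 - 4 = -64 - 4 = -68)
m(d, K) = 2 + K - 68*d (m(d, K) = 2 + (-68*d + K) = 2 + (K - 68*d) = 2 + K - 68*d)
m(w(1), 5*5)² = (2 + 5*5 - 408)² = (2 + 25 - 68*6)² = (2 + 25 - 408)² = (-381)² = 145161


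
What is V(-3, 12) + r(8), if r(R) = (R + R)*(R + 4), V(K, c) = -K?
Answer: 195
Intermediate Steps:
r(R) = 2*R*(4 + R) (r(R) = (2*R)*(4 + R) = 2*R*(4 + R))
V(-3, 12) + r(8) = -1*(-3) + 2*8*(4 + 8) = 3 + 2*8*12 = 3 + 192 = 195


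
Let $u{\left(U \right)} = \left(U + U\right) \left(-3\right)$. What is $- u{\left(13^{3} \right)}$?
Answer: $13182$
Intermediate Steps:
$u{\left(U \right)} = - 6 U$ ($u{\left(U \right)} = 2 U \left(-3\right) = - 6 U$)
$- u{\left(13^{3} \right)} = - \left(-6\right) 13^{3} = - \left(-6\right) 2197 = \left(-1\right) \left(-13182\right) = 13182$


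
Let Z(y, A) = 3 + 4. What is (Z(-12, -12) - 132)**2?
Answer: 15625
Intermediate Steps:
Z(y, A) = 7
(Z(-12, -12) - 132)**2 = (7 - 132)**2 = (-125)**2 = 15625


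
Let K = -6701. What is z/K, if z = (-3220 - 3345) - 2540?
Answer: 9105/6701 ≈ 1.3588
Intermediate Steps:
z = -9105 (z = -6565 - 2540 = -9105)
z/K = -9105/(-6701) = -9105*(-1/6701) = 9105/6701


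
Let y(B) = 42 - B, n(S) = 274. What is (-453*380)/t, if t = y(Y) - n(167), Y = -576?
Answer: -43035/86 ≈ -500.41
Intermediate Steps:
t = 344 (t = (42 - 1*(-576)) - 1*274 = (42 + 576) - 274 = 618 - 274 = 344)
(-453*380)/t = -453*380/344 = -172140*1/344 = -43035/86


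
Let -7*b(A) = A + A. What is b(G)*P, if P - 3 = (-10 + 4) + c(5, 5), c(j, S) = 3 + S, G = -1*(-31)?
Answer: -310/7 ≈ -44.286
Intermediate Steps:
G = 31
b(A) = -2*A/7 (b(A) = -(A + A)/7 = -2*A/7)
P = 5 (P = 3 + ((-10 + 4) + (3 + 5)) = 3 + (-6 + 8) = 3 + 2 = 5)
b(G)*P = -2/7*31*5 = -62/7*5 = -310/7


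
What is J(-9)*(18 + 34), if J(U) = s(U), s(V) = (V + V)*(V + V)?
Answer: 16848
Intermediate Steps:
s(V) = 4*V² (s(V) = (2*V)*(2*V) = 4*V²)
J(U) = 4*U²
J(-9)*(18 + 34) = (4*(-9)²)*(18 + 34) = (4*81)*52 = 324*52 = 16848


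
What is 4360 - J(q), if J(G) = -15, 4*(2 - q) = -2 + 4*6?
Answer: 4375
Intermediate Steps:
q = -7/2 (q = 2 - (-2 + 4*6)/4 = 2 - (-2 + 24)/4 = 2 - ¼*22 = 2 - 11/2 = -7/2 ≈ -3.5000)
4360 - J(q) = 4360 - 1*(-15) = 4360 + 15 = 4375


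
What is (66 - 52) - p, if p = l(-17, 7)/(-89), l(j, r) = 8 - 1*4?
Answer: 1250/89 ≈ 14.045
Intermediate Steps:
l(j, r) = 4 (l(j, r) = 8 - 4 = 4)
p = -4/89 (p = 4/(-89) = 4*(-1/89) = -4/89 ≈ -0.044944)
(66 - 52) - p = (66 - 52) - 1*(-4/89) = 14 + 4/89 = 1250/89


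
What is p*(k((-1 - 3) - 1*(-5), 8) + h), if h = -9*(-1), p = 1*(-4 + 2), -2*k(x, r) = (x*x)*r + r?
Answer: -2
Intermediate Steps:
k(x, r) = -r/2 - r*x²/2 (k(x, r) = -((x*x)*r + r)/2 = -(x²*r + r)/2 = -(r*x² + r)/2 = -(r + r*x²)/2 = -r/2 - r*x²/2)
p = -2 (p = 1*(-2) = -2)
h = 9
p*(k((-1 - 3) - 1*(-5), 8) + h) = -2*(-½*8*(1 + ((-1 - 3) - 1*(-5))²) + 9) = -2*(-½*8*(1 + (-4 + 5)²) + 9) = -2*(-½*8*(1 + 1²) + 9) = -2*(-½*8*(1 + 1) + 9) = -2*(-½*8*2 + 9) = -2*(-8 + 9) = -2*1 = -2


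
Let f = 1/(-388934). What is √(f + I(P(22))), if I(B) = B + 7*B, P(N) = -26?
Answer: 3*I*√3496009878998/388934 ≈ 14.422*I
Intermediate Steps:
f = -1/388934 ≈ -2.5711e-6
I(B) = 8*B
√(f + I(P(22))) = √(-1/388934 + 8*(-26)) = √(-1/388934 - 208) = √(-80898273/388934) = 3*I*√3496009878998/388934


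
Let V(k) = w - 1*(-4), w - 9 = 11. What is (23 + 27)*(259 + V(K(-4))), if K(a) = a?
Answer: 14150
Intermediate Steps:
w = 20 (w = 9 + 11 = 20)
V(k) = 24 (V(k) = 20 - 1*(-4) = 20 + 4 = 24)
(23 + 27)*(259 + V(K(-4))) = (23 + 27)*(259 + 24) = 50*283 = 14150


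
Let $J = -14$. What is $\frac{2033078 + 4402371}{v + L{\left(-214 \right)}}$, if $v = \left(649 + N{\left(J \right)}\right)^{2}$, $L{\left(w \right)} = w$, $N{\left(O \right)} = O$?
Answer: $\frac{6435449}{403011} \approx 15.968$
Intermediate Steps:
$v = 403225$ ($v = \left(649 - 14\right)^{2} = 635^{2} = 403225$)
$\frac{2033078 + 4402371}{v + L{\left(-214 \right)}} = \frac{2033078 + 4402371}{403225 - 214} = \frac{6435449}{403011}$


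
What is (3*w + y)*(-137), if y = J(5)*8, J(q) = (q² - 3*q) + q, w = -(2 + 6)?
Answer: -13152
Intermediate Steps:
w = -8 (w = -1*8 = -8)
J(q) = q² - 2*q
y = 120 (y = (5*(-2 + 5))*8 = (5*3)*8 = 15*8 = 120)
(3*w + y)*(-137) = (3*(-8) + 120)*(-137) = (-24 + 120)*(-137) = 96*(-137) = -13152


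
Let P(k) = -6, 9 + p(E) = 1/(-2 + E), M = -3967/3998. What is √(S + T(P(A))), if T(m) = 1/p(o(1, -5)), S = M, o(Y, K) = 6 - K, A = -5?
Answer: I*√1765826645/39980 ≈ 1.0511*I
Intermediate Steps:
M = -3967/3998 (M = -3967*1/3998 = -3967/3998 ≈ -0.99225)
S = -3967/3998 ≈ -0.99225
p(E) = -9 + 1/(-2 + E)
T(m) = -9/80 (T(m) = 1/((19 - 9*(6 - 1*(-5)))/(-2 + (6 - 1*(-5)))) = 1/((19 - 9*(6 + 5))/(-2 + (6 + 5))) = 1/((19 - 9*11)/(-2 + 11)) = 1/((19 - 99)/9) = 1/((⅑)*(-80)) = 1/(-80/9) = -9/80)
√(S + T(P(A))) = √(-3967/3998 - 9/80) = √(-176671/159920) = I*√1765826645/39980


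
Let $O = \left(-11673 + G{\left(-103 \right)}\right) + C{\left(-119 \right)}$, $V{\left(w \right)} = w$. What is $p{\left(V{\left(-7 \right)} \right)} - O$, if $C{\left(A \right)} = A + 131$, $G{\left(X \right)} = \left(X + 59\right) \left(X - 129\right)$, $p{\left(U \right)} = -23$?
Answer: $1430$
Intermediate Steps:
$G{\left(X \right)} = \left(-129 + X\right) \left(59 + X\right)$ ($G{\left(X \right)} = \left(59 + X\right) \left(-129 + X\right) = \left(-129 + X\right) \left(59 + X\right)$)
$C{\left(A \right)} = 131 + A$
$O = -1453$ ($O = \left(-11673 - \left(401 - 10609\right)\right) + \left(131 - 119\right) = \left(-11673 + \left(-7611 + 10609 + 7210\right)\right) + 12 = \left(-11673 + 10208\right) + 12 = -1465 + 12 = -1453$)
$p{\left(V{\left(-7 \right)} \right)} - O = -23 - -1453 = -23 + 1453 = 1430$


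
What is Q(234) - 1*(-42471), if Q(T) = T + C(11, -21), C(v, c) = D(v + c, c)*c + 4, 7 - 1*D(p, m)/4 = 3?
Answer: 42373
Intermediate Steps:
D(p, m) = 16 (D(p, m) = 28 - 4*3 = 28 - 12 = 16)
C(v, c) = 4 + 16*c (C(v, c) = 16*c + 4 = 4 + 16*c)
Q(T) = -332 + T (Q(T) = T + (4 + 16*(-21)) = T + (4 - 336) = T - 332 = -332 + T)
Q(234) - 1*(-42471) = (-332 + 234) - 1*(-42471) = -98 + 42471 = 42373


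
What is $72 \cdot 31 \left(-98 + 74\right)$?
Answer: $-53568$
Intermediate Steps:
$72 \cdot 31 \left(-98 + 74\right) = 2232 \left(-24\right) = -53568$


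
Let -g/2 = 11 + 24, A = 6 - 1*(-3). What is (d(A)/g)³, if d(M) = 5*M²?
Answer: -531441/2744 ≈ -193.67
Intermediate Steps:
A = 9 (A = 6 + 3 = 9)
g = -70 (g = -2*(11 + 24) = -2*35 = -70)
(d(A)/g)³ = ((5*9²)/(-70))³ = ((5*81)*(-1/70))³ = (405*(-1/70))³ = (-81/14)³ = -531441/2744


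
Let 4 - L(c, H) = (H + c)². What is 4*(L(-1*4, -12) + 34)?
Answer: -872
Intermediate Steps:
L(c, H) = 4 - (H + c)²
4*(L(-1*4, -12) + 34) = 4*((4 - (-12 - 1*4)²) + 34) = 4*((4 - (-12 - 4)²) + 34) = 4*((4 - 1*(-16)²) + 34) = 4*((4 - 1*256) + 34) = 4*((4 - 256) + 34) = 4*(-252 + 34) = 4*(-218) = -872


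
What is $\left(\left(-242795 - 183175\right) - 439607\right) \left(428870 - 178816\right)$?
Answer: $-216440991158$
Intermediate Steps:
$\left(\left(-242795 - 183175\right) - 439607\right) \left(428870 - 178816\right) = \left(-425970 - 439607\right) 250054 = \left(-865577\right) 250054 = -216440991158$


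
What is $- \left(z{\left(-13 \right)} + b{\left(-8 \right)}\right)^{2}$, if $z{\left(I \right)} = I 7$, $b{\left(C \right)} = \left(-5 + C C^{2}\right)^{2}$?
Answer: $-71394771204$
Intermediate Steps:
$b{\left(C \right)} = \left(-5 + C^{3}\right)^{2}$
$z{\left(I \right)} = 7 I$
$- \left(z{\left(-13 \right)} + b{\left(-8 \right)}\right)^{2} = - \left(7 \left(-13\right) + \left(-5 + \left(-8\right)^{3}\right)^{2}\right)^{2} = - \left(-91 + \left(-5 - 512\right)^{2}\right)^{2} = - \left(-91 + \left(-517\right)^{2}\right)^{2} = - \left(-91 + 267289\right)^{2} = - 267198^{2} = \left(-1\right) 71394771204 = -71394771204$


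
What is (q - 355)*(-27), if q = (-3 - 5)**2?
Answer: 7857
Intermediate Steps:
q = 64 (q = (-8)**2 = 64)
(q - 355)*(-27) = (64 - 355)*(-27) = -291*(-27) = 7857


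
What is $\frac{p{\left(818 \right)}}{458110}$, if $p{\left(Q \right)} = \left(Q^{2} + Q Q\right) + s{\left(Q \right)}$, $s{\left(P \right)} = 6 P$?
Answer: $\frac{671578}{229055} \approx 2.9319$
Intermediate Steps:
$p{\left(Q \right)} = 2 Q^{2} + 6 Q$ ($p{\left(Q \right)} = \left(Q^{2} + Q Q\right) + 6 Q = \left(Q^{2} + Q^{2}\right) + 6 Q = 2 Q^{2} + 6 Q$)
$\frac{p{\left(818 \right)}}{458110} = \frac{2 \cdot 818 \left(3 + 818\right)}{458110} = 2 \cdot 818 \cdot 821 \cdot \frac{1}{458110} = 1343156 \cdot \frac{1}{458110} = \frac{671578}{229055}$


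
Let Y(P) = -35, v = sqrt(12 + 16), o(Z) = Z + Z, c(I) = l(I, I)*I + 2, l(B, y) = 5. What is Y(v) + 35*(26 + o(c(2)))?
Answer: 1715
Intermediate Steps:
c(I) = 2 + 5*I (c(I) = 5*I + 2 = 2 + 5*I)
o(Z) = 2*Z
v = 2*sqrt(7) (v = sqrt(28) = 2*sqrt(7) ≈ 5.2915)
Y(v) + 35*(26 + o(c(2))) = -35 + 35*(26 + 2*(2 + 5*2)) = -35 + 35*(26 + 2*(2 + 10)) = -35 + 35*(26 + 2*12) = -35 + 35*(26 + 24) = -35 + 35*50 = -35 + 1750 = 1715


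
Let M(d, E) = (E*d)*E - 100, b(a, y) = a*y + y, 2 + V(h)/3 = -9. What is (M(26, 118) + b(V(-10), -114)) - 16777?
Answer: 348795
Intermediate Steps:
V(h) = -33 (V(h) = -6 + 3*(-9) = -6 - 27 = -33)
b(a, y) = y + a*y
M(d, E) = -100 + d*E² (M(d, E) = d*E² - 100 = -100 + d*E²)
(M(26, 118) + b(V(-10), -114)) - 16777 = ((-100 + 26*118²) - 114*(1 - 33)) - 16777 = ((-100 + 26*13924) - 114*(-32)) - 16777 = ((-100 + 362024) + 3648) - 16777 = (361924 + 3648) - 16777 = 365572 - 16777 = 348795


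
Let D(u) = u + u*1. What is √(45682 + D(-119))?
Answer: 2*√11361 ≈ 213.18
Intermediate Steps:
D(u) = 2*u (D(u) = u + u = 2*u)
√(45682 + D(-119)) = √(45682 + 2*(-119)) = √(45682 - 238) = √45444 = 2*√11361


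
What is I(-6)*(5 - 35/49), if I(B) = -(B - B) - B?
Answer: 180/7 ≈ 25.714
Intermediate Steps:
I(B) = -B (I(B) = -1*0 - B = 0 - B = -B)
I(-6)*(5 - 35/49) = (-1*(-6))*(5 - 35/49) = 6*(5 - 35*1/49) = 6*(5 - 5/7) = 6*(30/7) = 180/7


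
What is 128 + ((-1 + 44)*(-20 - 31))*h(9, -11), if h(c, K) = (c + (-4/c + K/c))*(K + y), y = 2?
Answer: 144866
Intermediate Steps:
h(c, K) = (2 + K)*(c - 4/c + K/c) (h(c, K) = (c + (-4/c + K/c))*(K + 2) = (c - 4/c + K/c)*(2 + K) = (2 + K)*(c - 4/c + K/c))
128 + ((-1 + 44)*(-20 - 31))*h(9, -11) = 128 + ((-1 + 44)*(-20 - 31))*((-8 + (-11)² - 2*(-11) + 9²*(2 - 11))/9) = 128 + (43*(-51))*((-8 + 121 + 22 + 81*(-9))/9) = 128 - 731*(-8 + 121 + 22 - 729)/3 = 128 - 731*(-594)/3 = 128 - 2193*(-66) = 128 + 144738 = 144866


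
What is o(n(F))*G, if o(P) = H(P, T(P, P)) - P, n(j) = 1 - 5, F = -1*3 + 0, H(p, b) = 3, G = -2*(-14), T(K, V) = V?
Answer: 196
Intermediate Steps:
G = 28
F = -3 (F = -3 + 0 = -3)
n(j) = -4
o(P) = 3 - P
o(n(F))*G = (3 - 1*(-4))*28 = (3 + 4)*28 = 7*28 = 196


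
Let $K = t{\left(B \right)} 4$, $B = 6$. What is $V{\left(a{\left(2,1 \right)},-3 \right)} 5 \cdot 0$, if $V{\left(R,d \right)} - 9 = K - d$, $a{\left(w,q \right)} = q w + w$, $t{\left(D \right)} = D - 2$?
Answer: $0$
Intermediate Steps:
$t{\left(D \right)} = -2 + D$
$K = 16$ ($K = \left(-2 + 6\right) 4 = 4 \cdot 4 = 16$)
$a{\left(w,q \right)} = w + q w$
$V{\left(R,d \right)} = 25 - d$ ($V{\left(R,d \right)} = 9 - \left(-16 + d\right) = 25 - d$)
$V{\left(a{\left(2,1 \right)},-3 \right)} 5 \cdot 0 = \left(25 - -3\right) 5 \cdot 0 = \left(25 + 3\right) 5 \cdot 0 = 28 \cdot 5 \cdot 0 = 140 \cdot 0 = 0$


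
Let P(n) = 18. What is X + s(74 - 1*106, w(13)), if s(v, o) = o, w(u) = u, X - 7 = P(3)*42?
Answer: 776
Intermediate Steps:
X = 763 (X = 7 + 18*42 = 7 + 756 = 763)
X + s(74 - 1*106, w(13)) = 763 + 13 = 776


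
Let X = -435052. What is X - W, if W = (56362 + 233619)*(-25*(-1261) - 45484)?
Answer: 4047409727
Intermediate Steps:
W = -4047844779 (W = 289981*(31525 - 45484) = 289981*(-13959) = -4047844779)
X - W = -435052 - 1*(-4047844779) = -435052 + 4047844779 = 4047409727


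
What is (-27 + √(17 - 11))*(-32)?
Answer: 864 - 32*√6 ≈ 785.62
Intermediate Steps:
(-27 + √(17 - 11))*(-32) = (-27 + √6)*(-32) = 864 - 32*√6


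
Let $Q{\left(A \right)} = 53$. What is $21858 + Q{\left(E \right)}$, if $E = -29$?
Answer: $21911$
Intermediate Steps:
$21858 + Q{\left(E \right)} = 21858 + 53 = 21911$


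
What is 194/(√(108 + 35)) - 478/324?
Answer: -239/162 + 194*√143/143 ≈ 14.748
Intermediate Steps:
194/(√(108 + 35)) - 478/324 = 194/(√143) - 478*1/324 = 194*(√143/143) - 239/162 = 194*√143/143 - 239/162 = -239/162 + 194*√143/143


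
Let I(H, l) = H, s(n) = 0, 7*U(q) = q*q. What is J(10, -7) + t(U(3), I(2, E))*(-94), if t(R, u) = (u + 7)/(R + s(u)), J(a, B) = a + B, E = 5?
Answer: -655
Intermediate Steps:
U(q) = q**2/7 (U(q) = (q*q)/7 = q**2/7)
J(a, B) = B + a
t(R, u) = (7 + u)/R (t(R, u) = (u + 7)/(R + 0) = (7 + u)/R)
J(10, -7) + t(U(3), I(2, E))*(-94) = (-7 + 10) + ((7 + 2)/(((1/7)*3**2)))*(-94) = 3 + (9/((1/7)*9))*(-94) = 3 + (9/(9/7))*(-94) = 3 + ((7/9)*9)*(-94) = 3 + 7*(-94) = 3 - 658 = -655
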